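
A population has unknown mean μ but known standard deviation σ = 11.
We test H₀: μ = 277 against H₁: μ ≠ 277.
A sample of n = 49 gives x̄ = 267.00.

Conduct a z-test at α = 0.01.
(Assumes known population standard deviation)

Answer: z = -6.3638, reject H₀

Derivation:
Standard error: SE = σ/√n = 11/√49 = 1.5714
z-statistic: z = (x̄ - μ₀)/SE = (267.00 - 277)/1.5714 = -6.3638
Critical value: ±2.576
p-value < 0.0001
Decision: reject H₀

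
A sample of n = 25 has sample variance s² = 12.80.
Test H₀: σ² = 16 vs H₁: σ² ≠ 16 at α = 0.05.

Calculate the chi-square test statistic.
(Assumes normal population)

Answer: χ² = 19.2000, fail to reject H₀

Derivation:
df = n - 1 = 24
χ² = (n-1)s²/σ₀² = 24×12.80/16 = 19.2000
Critical values: χ²_{0.975,24} = 12.401, χ²_{0.025,24} = 39.364
Rejection region: χ² < 12.401 or χ² > 39.364
Decision: fail to reject H₀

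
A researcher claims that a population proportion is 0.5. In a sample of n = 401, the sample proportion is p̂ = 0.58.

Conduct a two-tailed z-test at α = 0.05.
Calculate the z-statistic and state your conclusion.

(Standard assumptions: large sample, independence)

Answer: z = 3.2040, reject H₀

Derivation:
H₀: p = 0.5, H₁: p ≠ 0.5
Standard error: SE = √(p₀(1-p₀)/n) = √(0.5×0.5/401) = 0.024969
z-statistic: z = (p̂ - p₀)/SE = (0.58 - 0.5)/0.024969 = 3.2040
Critical value: z_0.025 = ±1.960
p-value = 0.0014
Decision: reject H₀ at α = 0.05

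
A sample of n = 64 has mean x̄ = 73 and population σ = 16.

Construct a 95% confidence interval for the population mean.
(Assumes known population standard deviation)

Answer: (69.0800, 76.9200)

Derivation:
Confidence level: 95%, α = 0.05
z_0.025 = 1.960
SE = σ/√n = 16/√64 = 2.0000
Margin of error = 1.960 × 2.0000 = 3.9200
CI: x̄ ± margin = 73 ± 3.9200
CI: (69.0800, 76.9200)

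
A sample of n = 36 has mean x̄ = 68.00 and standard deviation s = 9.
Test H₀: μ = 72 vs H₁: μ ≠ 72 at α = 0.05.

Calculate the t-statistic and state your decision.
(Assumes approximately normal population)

Answer: t = -2.6667, reject H₀

Derivation:
df = n - 1 = 35
SE = s/√n = 9/√36 = 1.5000
t = (x̄ - μ₀)/SE = (68.00 - 72)/1.5000 = -2.6667
Critical value: t_{0.025,35} = ±2.030
p-value ≈ 0.0115
Decision: reject H₀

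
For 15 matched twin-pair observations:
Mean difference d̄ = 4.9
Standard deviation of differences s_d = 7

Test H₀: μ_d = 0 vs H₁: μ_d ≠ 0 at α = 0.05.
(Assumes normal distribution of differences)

Answer: t = 2.7111, reject H₀

Derivation:
df = n - 1 = 14
SE = s_d/√n = 7/√15 = 1.8074
t = d̄/SE = 4.9/1.8074 = 2.7111
Critical value: t_{0.025,14} = ±2.145
p-value ≈ 0.0169
Decision: reject H₀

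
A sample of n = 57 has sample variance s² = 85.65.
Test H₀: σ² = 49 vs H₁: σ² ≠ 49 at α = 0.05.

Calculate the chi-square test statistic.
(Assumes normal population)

df = n - 1 = 56
χ² = (n-1)s²/σ₀² = 56×85.65/49 = 97.8857
Critical values: χ²_{0.975,56} = 37.212, χ²_{0.025,56} = 78.567
Rejection region: χ² < 37.212 or χ² > 78.567
Decision: reject H₀

Answer: χ² = 97.8857, reject H₀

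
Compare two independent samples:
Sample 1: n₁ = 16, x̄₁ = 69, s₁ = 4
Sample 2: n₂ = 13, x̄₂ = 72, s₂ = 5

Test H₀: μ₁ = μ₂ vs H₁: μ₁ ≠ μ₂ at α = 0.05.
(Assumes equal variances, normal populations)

Pooled variance: s²_p = [15×4² + 12×5²]/(27) = 20.0000
s_p = 4.4721
SE = s_p×√(1/n₁ + 1/n₂) = 4.4721×√(1/16 + 1/13) = 1.6699
t = (x̄₁ - x̄₂)/SE = (69 - 72)/1.6699 = -1.7965
df = 27, t-critical = ±2.052
Decision: fail to reject H₀

Answer: t = -1.7965, fail to reject H₀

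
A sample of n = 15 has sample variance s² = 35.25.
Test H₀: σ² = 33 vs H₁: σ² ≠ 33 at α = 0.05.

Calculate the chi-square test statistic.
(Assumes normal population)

Answer: χ² = 14.9545, fail to reject H₀

Derivation:
df = n - 1 = 14
χ² = (n-1)s²/σ₀² = 14×35.25/33 = 14.9545
Critical values: χ²_{0.975,14} = 5.629, χ²_{0.025,14} = 26.119
Rejection region: χ² < 5.629 or χ² > 26.119
Decision: fail to reject H₀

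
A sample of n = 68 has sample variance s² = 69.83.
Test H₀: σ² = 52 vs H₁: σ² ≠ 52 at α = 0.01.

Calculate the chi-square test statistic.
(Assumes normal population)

df = n - 1 = 67
χ² = (n-1)s²/σ₀² = 67×69.83/52 = 89.9733
Critical values: χ²_{0.995,67} = 40.935, χ²_{0.005,67} = 100.554
Rejection region: χ² < 40.935 or χ² > 100.554
Decision: fail to reject H₀

Answer: χ² = 89.9733, fail to reject H₀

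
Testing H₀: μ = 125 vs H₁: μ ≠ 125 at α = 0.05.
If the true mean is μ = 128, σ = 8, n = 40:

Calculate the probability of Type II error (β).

SE = σ/√n = 8/√40 = 1.2649
Critical values: μ₀ ± z_0.025×SE = 125 ± 1.960×1.2649
Acceptance region: (122.5208, 127.4792)
Under H₁ (μ = 128): z_high = (127.4792 - 128)/1.2649 = -0.4117, z_low = (122.5208 - 128)/1.2649 = -4.3317
β = P(not reject | H₁) = Φ(-0.4117) - Φ(-4.3317) ≈ 0.3403

Answer: β ≈ 0.3403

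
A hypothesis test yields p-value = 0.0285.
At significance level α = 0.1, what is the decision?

Compare p-value to α:
0.0285 < 0.1
Decision: reject H₀

Answer: reject H₀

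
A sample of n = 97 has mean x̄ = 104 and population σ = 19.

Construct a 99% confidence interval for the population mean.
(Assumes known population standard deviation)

Confidence level: 99%, α = 0.01
z_0.005 = 2.576
SE = σ/√n = 19/√97 = 1.9292
Margin of error = 2.576 × 1.9292 = 4.9696
CI: x̄ ± margin = 104 ± 4.9696
CI: (99.0304, 108.9696)

Answer: (99.0304, 108.9696)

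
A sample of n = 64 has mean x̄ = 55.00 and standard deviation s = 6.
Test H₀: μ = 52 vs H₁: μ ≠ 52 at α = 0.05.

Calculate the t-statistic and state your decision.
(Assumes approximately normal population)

Answer: t = 4.0000, reject H₀

Derivation:
df = n - 1 = 63
SE = s/√n = 6/√64 = 0.7500
t = (x̄ - μ₀)/SE = (55.00 - 52)/0.7500 = 4.0000
Critical value: t_{0.025,63} = ±1.998
p-value ≈ 0.0002
Decision: reject H₀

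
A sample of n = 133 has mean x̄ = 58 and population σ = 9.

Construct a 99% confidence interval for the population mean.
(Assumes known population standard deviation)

Answer: (55.9897, 60.0103)

Derivation:
Confidence level: 99%, α = 0.01
z_0.005 = 2.576
SE = σ/√n = 9/√133 = 0.7804
Margin of error = 2.576 × 0.7804 = 2.0103
CI: x̄ ± margin = 58 ± 2.0103
CI: (55.9897, 60.0103)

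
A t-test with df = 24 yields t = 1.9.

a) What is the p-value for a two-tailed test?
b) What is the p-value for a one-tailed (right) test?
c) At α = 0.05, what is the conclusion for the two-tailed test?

Using t-distribution with df = 24:
a) Two-tailed: p = 2×P(T > 1.9) = 0.0695
b) One-tailed: p = P(T > 1.9) = 0.0348
c) 0.0695 ≥ 0.05, fail to reject H₀

Answer: a) 0.0695, b) 0.0348, c) fail to reject H₀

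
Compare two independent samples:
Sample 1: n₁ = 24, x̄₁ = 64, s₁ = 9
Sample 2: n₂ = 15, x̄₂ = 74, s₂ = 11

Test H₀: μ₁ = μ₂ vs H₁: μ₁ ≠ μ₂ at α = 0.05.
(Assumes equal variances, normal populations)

Pooled variance: s²_p = [23×9² + 14×11²]/(37) = 96.1351
s_p = 9.8049
SE = s_p×√(1/n₁ + 1/n₂) = 9.8049×√(1/24 + 1/15) = 3.2272
t = (x̄₁ - x̄₂)/SE = (64 - 74)/3.2272 = -3.0987
df = 37, t-critical = ±2.026
Decision: reject H₀

Answer: t = -3.0987, reject H₀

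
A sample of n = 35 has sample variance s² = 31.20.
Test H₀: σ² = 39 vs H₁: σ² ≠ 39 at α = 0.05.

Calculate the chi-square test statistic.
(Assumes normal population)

df = n - 1 = 34
χ² = (n-1)s²/σ₀² = 34×31.20/39 = 27.2000
Critical values: χ²_{0.975,34} = 19.806, χ²_{0.025,34} = 51.966
Rejection region: χ² < 19.806 or χ² > 51.966
Decision: fail to reject H₀

Answer: χ² = 27.2000, fail to reject H₀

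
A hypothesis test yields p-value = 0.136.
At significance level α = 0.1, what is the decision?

Answer: fail to reject H₀

Derivation:
Compare p-value to α:
0.136 ≥ 0.1
Decision: fail to reject H₀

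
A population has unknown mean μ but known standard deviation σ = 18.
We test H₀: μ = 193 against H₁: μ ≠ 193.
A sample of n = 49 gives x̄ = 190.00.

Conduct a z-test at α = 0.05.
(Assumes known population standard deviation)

Answer: z = -1.1667, fail to reject H₀

Derivation:
Standard error: SE = σ/√n = 18/√49 = 2.5714
z-statistic: z = (x̄ - μ₀)/SE = (190.00 - 193)/2.5714 = -1.1667
Critical value: ±1.960
p-value = 0.2433
Decision: fail to reject H₀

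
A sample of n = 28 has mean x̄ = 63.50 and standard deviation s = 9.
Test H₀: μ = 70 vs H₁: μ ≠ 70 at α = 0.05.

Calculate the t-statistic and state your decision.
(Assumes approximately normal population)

df = n - 1 = 27
SE = s/√n = 9/√28 = 1.7008
t = (x̄ - μ₀)/SE = (63.50 - 70)/1.7008 = -3.8217
Critical value: t_{0.025,27} = ±2.052
p-value ≈ 0.0007
Decision: reject H₀

Answer: t = -3.8217, reject H₀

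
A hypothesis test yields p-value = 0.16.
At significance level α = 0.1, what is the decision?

Compare p-value to α:
0.16 ≥ 0.1
Decision: fail to reject H₀

Answer: fail to reject H₀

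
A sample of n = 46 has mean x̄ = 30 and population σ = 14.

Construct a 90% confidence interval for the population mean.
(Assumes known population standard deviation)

Confidence level: 90%, α = 0.1
z_0.05 = 1.645
SE = σ/√n = 14/√46 = 2.0642
Margin of error = 1.645 × 2.0642 = 3.3956
CI: x̄ ± margin = 30 ± 3.3956
CI: (26.6044, 33.3956)

Answer: (26.6044, 33.3956)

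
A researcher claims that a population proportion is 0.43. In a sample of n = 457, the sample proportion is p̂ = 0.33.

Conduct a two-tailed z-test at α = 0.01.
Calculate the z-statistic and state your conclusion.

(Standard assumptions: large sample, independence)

Answer: z = -4.3180, reject H₀

Derivation:
H₀: p = 0.43, H₁: p ≠ 0.43
Standard error: SE = √(p₀(1-p₀)/n) = √(0.43×0.57/457) = 0.023159
z-statistic: z = (p̂ - p₀)/SE = (0.33 - 0.43)/0.023159 = -4.3180
Critical value: z_0.005 = ±2.576
p-value < 0.0001
Decision: reject H₀ at α = 0.01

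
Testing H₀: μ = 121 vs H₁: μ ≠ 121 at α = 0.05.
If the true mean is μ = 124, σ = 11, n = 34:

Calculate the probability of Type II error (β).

SE = σ/√n = 11/√34 = 1.8865
Critical values: μ₀ ± z_0.025×SE = 121 ± 1.960×1.8865
Acceptance region: (117.3025, 124.6975)
Under H₁ (μ = 124): z_high = (124.6975 - 124)/1.8865 = 0.3697, z_low = (117.3025 - 124)/1.8865 = -3.5502
β = P(not reject | H₁) = Φ(0.3697) - Φ(-3.5502) ≈ 0.6440

Answer: β ≈ 0.6440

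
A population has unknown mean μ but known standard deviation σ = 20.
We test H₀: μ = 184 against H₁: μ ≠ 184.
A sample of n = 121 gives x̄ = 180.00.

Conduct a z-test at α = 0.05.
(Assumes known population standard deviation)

Standard error: SE = σ/√n = 20/√121 = 1.8182
z-statistic: z = (x̄ - μ₀)/SE = (180.00 - 184)/1.8182 = -2.2000
Critical value: ±1.960
p-value = 0.0278
Decision: reject H₀

Answer: z = -2.2000, reject H₀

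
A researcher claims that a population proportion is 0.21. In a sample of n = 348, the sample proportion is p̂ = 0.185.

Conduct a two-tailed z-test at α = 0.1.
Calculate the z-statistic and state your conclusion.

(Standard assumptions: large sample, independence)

Answer: z = -1.1450, fail to reject H₀

Derivation:
H₀: p = 0.21, H₁: p ≠ 0.21
Standard error: SE = √(p₀(1-p₀)/n) = √(0.21×0.79/348) = 0.021834
z-statistic: z = (p̂ - p₀)/SE = (0.185 - 0.21)/0.021834 = -1.1450
Critical value: z_0.05 = ±1.645
p-value = 0.2522
Decision: fail to reject H₀ at α = 0.1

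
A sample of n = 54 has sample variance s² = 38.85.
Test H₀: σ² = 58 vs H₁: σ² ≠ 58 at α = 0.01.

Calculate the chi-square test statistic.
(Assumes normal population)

df = n - 1 = 53
χ² = (n-1)s²/σ₀² = 53×38.85/58 = 35.5009
Critical values: χ²_{0.995,53} = 30.230, χ²_{0.005,53} = 83.253
Rejection region: χ² < 30.230 or χ² > 83.253
Decision: fail to reject H₀

Answer: χ² = 35.5009, fail to reject H₀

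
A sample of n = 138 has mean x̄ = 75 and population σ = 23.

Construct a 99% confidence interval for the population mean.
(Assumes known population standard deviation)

Confidence level: 99%, α = 0.01
z_0.005 = 2.576
SE = σ/√n = 23/√138 = 1.9579
Margin of error = 2.576 × 1.9579 = 5.0436
CI: x̄ ± margin = 75 ± 5.0436
CI: (69.9564, 80.0436)

Answer: (69.9564, 80.0436)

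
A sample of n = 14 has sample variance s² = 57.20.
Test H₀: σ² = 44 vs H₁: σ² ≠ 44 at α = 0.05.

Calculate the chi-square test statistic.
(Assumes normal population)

df = n - 1 = 13
χ² = (n-1)s²/σ₀² = 13×57.20/44 = 16.9000
Critical values: χ²_{0.975,13} = 5.009, χ²_{0.025,13} = 24.736
Rejection region: χ² < 5.009 or χ² > 24.736
Decision: fail to reject H₀

Answer: χ² = 16.9000, fail to reject H₀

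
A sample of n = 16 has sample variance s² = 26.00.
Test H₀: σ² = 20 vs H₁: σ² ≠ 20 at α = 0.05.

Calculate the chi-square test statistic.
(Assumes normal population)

df = n - 1 = 15
χ² = (n-1)s²/σ₀² = 15×26.00/20 = 19.5000
Critical values: χ²_{0.975,15} = 6.262, χ²_{0.025,15} = 27.488
Rejection region: χ² < 6.262 or χ² > 27.488
Decision: fail to reject H₀

Answer: χ² = 19.5000, fail to reject H₀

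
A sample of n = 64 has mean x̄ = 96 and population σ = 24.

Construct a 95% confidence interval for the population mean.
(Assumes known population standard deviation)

Confidence level: 95%, α = 0.05
z_0.025 = 1.960
SE = σ/√n = 24/√64 = 3.0000
Margin of error = 1.960 × 3.0000 = 5.8800
CI: x̄ ± margin = 96 ± 5.8800
CI: (90.1200, 101.8800)

Answer: (90.1200, 101.8800)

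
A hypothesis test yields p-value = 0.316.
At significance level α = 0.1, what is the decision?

Compare p-value to α:
0.316 ≥ 0.1
Decision: fail to reject H₀

Answer: fail to reject H₀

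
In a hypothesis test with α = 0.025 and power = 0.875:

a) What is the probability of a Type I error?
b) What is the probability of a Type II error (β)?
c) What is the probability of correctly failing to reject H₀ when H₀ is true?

a) Type I error probability = α = 0.025
b) Power = P(reject H₀ | H₁ true) = 1 - β = 0.875, so Type II error probability = β = 1 - Power = 0.125
c) P(fail to reject H₀ | H₀ true) = 1 - α = 0.975

Answer: a) 0.025, b) 0.125, c) 0.975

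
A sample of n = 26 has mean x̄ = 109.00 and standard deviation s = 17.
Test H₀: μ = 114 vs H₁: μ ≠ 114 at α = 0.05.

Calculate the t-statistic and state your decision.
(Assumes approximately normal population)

Answer: t = -1.4997, fail to reject H₀

Derivation:
df = n - 1 = 25
SE = s/√n = 17/√26 = 3.3340
t = (x̄ - μ₀)/SE = (109.00 - 114)/3.3340 = -1.4997
Critical value: t_{0.025,25} = ±2.060
p-value ≈ 0.1462
Decision: fail to reject H₀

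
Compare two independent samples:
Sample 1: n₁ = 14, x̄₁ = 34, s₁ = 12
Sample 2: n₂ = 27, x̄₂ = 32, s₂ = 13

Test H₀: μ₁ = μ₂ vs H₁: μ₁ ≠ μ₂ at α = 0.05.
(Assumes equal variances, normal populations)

Answer: t = 0.4791, fail to reject H₀

Derivation:
Pooled variance: s²_p = [13×12² + 26×13²]/(39) = 160.6667
s_p = 12.6754
SE = s_p×√(1/n₁ + 1/n₂) = 12.6754×√(1/14 + 1/27) = 4.1745
t = (x̄₁ - x̄₂)/SE = (34 - 32)/4.1745 = 0.4791
df = 39, t-critical = ±2.023
Decision: fail to reject H₀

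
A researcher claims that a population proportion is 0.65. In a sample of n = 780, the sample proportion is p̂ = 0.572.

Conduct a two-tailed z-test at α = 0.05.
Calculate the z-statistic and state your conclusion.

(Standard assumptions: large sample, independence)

Answer: z = -4.5673, reject H₀

Derivation:
H₀: p = 0.65, H₁: p ≠ 0.65
Standard error: SE = √(p₀(1-p₀)/n) = √(0.65×0.35/780) = 0.017078
z-statistic: z = (p̂ - p₀)/SE = (0.572 - 0.65)/0.017078 = -4.5673
Critical value: z_0.025 = ±1.960
p-value < 0.0001
Decision: reject H₀ at α = 0.05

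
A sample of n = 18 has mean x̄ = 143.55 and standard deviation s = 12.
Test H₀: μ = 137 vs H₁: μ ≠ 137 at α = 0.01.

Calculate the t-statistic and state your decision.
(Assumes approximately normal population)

Answer: t = 2.3158, fail to reject H₀

Derivation:
df = n - 1 = 17
SE = s/√n = 12/√18 = 2.8284
t = (x̄ - μ₀)/SE = (143.55 - 137)/2.8284 = 2.3158
Critical value: t_{0.005,17} = ±2.898
p-value ≈ 0.0333
Decision: fail to reject H₀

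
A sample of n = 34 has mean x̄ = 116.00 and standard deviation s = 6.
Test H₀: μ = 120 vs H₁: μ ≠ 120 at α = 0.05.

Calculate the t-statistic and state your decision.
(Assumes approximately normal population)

Answer: t = -3.8873, reject H₀

Derivation:
df = n - 1 = 33
SE = s/√n = 6/√34 = 1.0290
t = (x̄ - μ₀)/SE = (116.00 - 120)/1.0290 = -3.8873
Critical value: t_{0.025,33} = ±2.035
p-value ≈ 0.0005
Decision: reject H₀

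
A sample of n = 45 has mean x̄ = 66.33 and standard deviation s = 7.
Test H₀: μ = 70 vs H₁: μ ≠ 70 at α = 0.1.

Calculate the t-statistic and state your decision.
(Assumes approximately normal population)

df = n - 1 = 44
SE = s/√n = 7/√45 = 1.0435
t = (x̄ - μ₀)/SE = (66.33 - 70)/1.0435 = -3.5170
Critical value: t_{0.05,44} = ±1.680
p-value ≈ 0.0010
Decision: reject H₀

Answer: t = -3.5170, reject H₀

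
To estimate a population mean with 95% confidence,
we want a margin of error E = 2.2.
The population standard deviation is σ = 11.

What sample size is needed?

z_0.025 = 1.960
n = (z×σ/E)² = (1.960×11/2.2)²
n = 96.0400
Round up: n = 97

Answer: n = 97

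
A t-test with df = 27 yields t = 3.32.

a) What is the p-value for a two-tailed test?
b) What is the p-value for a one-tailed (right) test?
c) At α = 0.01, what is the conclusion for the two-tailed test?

Answer: a) 0.0026, b) 0.0013, c) reject H₀

Derivation:
Using t-distribution with df = 27:
a) Two-tailed: p = 2×P(T > 3.32) = 0.0026
b) One-tailed: p = P(T > 3.32) = 0.0013
c) 0.0026 < 0.01, reject H₀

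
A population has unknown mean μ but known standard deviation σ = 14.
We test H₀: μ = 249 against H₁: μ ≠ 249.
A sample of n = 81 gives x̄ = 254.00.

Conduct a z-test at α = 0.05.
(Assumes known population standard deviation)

Answer: z = 3.2142, reject H₀

Derivation:
Standard error: SE = σ/√n = 14/√81 = 1.5556
z-statistic: z = (x̄ - μ₀)/SE = (254.00 - 249)/1.5556 = 3.2142
Critical value: ±1.960
p-value = 0.0013
Decision: reject H₀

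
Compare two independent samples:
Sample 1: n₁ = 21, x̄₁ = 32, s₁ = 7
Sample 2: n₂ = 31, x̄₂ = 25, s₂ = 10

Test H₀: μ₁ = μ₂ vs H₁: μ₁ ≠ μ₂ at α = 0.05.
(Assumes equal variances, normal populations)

Answer: t = 2.7760, reject H₀

Derivation:
Pooled variance: s²_p = [20×7² + 30×10²]/(50) = 79.6000
s_p = 8.9219
SE = s_p×√(1/n₁ + 1/n₂) = 8.9219×√(1/21 + 1/31) = 2.5216
t = (x̄₁ - x̄₂)/SE = (32 - 25)/2.5216 = 2.7760
df = 50, t-critical = ±2.009
Decision: reject H₀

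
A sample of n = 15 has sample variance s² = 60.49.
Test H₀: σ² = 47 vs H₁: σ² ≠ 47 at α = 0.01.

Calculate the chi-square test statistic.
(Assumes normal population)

Answer: χ² = 18.0183, fail to reject H₀

Derivation:
df = n - 1 = 14
χ² = (n-1)s²/σ₀² = 14×60.49/47 = 18.0183
Critical values: χ²_{0.995,14} = 4.075, χ²_{0.005,14} = 31.319
Rejection region: χ² < 4.075 or χ² > 31.319
Decision: fail to reject H₀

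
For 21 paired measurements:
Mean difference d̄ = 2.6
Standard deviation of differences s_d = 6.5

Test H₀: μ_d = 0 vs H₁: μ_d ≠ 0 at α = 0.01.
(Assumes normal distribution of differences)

Answer: t = 1.8331, fail to reject H₀

Derivation:
df = n - 1 = 20
SE = s_d/√n = 6.5/√21 = 1.4184
t = d̄/SE = 2.6/1.4184 = 1.8331
Critical value: t_{0.005,20} = ±2.845
p-value ≈ 0.0817
Decision: fail to reject H₀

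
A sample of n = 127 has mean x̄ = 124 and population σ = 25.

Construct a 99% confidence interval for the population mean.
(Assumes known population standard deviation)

Answer: (118.2854, 129.7146)

Derivation:
Confidence level: 99%, α = 0.01
z_0.005 = 2.576
SE = σ/√n = 25/√127 = 2.2184
Margin of error = 2.576 × 2.2184 = 5.7146
CI: x̄ ± margin = 124 ± 5.7146
CI: (118.2854, 129.7146)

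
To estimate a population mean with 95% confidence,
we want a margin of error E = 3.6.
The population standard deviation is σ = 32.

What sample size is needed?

z_0.025 = 1.960
n = (z×σ/E)² = (1.960×32/3.6)²
n = 303.5338
Round up: n = 304

Answer: n = 304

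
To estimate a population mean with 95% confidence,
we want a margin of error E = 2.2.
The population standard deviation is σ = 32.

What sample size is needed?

z_0.025 = 1.960
n = (z×σ/E)² = (1.960×32/2.2)²
n = 812.7683
Round up: n = 813

Answer: n = 813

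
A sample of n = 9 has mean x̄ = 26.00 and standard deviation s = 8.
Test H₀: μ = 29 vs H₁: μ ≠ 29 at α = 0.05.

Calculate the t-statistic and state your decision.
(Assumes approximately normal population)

Answer: t = -1.1250, fail to reject H₀

Derivation:
df = n - 1 = 8
SE = s/√n = 8/√9 = 2.6667
t = (x̄ - μ₀)/SE = (26.00 - 29)/2.6667 = -1.1250
Critical value: t_{0.025,8} = ±2.306
p-value ≈ 0.2932
Decision: fail to reject H₀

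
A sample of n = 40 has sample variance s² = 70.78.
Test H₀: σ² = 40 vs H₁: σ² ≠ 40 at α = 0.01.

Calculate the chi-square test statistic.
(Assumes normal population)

df = n - 1 = 39
χ² = (n-1)s²/σ₀² = 39×70.78/40 = 69.0105
Critical values: χ²_{0.995,39} = 19.996, χ²_{0.005,39} = 65.476
Rejection region: χ² < 19.996 or χ² > 65.476
Decision: reject H₀

Answer: χ² = 69.0105, reject H₀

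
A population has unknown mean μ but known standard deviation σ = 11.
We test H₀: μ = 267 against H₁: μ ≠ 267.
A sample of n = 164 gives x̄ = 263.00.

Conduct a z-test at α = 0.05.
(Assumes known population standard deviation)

Answer: z = -4.6566, reject H₀

Derivation:
Standard error: SE = σ/√n = 11/√164 = 0.8590
z-statistic: z = (x̄ - μ₀)/SE = (263.00 - 267)/0.8590 = -4.6566
Critical value: ±1.960
p-value < 0.0001
Decision: reject H₀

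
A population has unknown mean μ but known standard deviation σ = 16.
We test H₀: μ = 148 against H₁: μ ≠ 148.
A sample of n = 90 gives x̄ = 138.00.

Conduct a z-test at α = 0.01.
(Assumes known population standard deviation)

Answer: z = -5.9294, reject H₀

Derivation:
Standard error: SE = σ/√n = 16/√90 = 1.6865
z-statistic: z = (x̄ - μ₀)/SE = (138.00 - 148)/1.6865 = -5.9294
Critical value: ±2.576
p-value < 0.0001
Decision: reject H₀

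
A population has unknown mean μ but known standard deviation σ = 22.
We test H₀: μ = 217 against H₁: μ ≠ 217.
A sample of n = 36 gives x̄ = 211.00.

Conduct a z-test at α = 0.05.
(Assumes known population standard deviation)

Answer: z = -1.6363, fail to reject H₀

Derivation:
Standard error: SE = σ/√n = 22/√36 = 3.6667
z-statistic: z = (x̄ - μ₀)/SE = (211.00 - 217)/3.6667 = -1.6363
Critical value: ±1.960
p-value = 0.1018
Decision: fail to reject H₀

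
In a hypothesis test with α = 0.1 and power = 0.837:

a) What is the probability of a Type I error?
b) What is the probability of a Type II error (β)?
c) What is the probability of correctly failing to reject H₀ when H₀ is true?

Answer: a) 0.1, b) 0.163, c) 0.9

Derivation:
a) Type I error probability = α = 0.1
b) Power = P(reject H₀ | H₁ true) = 1 - β = 0.837, so Type II error probability = β = 1 - Power = 0.163
c) P(fail to reject H₀ | H₀ true) = 1 - α = 0.9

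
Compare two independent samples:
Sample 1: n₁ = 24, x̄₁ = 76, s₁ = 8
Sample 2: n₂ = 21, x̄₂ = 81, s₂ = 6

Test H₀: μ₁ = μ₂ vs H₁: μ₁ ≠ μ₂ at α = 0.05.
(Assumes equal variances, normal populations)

Pooled variance: s²_p = [23×8² + 20×6²]/(43) = 50.9767
s_p = 7.1398
SE = s_p×√(1/n₁ + 1/n₂) = 7.1398×√(1/24 + 1/21) = 2.1334
t = (x̄₁ - x̄₂)/SE = (76 - 81)/2.1334 = -2.3437
df = 43, t-critical = ±2.017
Decision: reject H₀

Answer: t = -2.3437, reject H₀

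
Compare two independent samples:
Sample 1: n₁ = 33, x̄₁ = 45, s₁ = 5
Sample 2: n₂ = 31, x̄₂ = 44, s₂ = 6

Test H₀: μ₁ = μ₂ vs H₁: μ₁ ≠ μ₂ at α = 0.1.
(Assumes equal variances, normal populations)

Pooled variance: s²_p = [32×5² + 30×6²]/(62) = 30.3226
s_p = 5.5066
SE = s_p×√(1/n₁ + 1/n₂) = 5.5066×√(1/33 + 1/31) = 1.3773
t = (x̄₁ - x̄₂)/SE = (45 - 44)/1.3773 = 0.7261
df = 62, t-critical = ±1.670
Decision: fail to reject H₀

Answer: t = 0.7261, fail to reject H₀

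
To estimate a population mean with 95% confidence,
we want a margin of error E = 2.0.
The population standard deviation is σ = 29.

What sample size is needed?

Answer: n = 808

Derivation:
z_0.025 = 1.960
n = (z×σ/E)² = (1.960×29/2.0)²
n = 807.6964
Round up: n = 808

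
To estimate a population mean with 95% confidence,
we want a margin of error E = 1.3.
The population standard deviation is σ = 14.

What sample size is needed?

z_0.025 = 1.960
n = (z×σ/E)² = (1.960×14/1.3)²
n = 445.5347
Round up: n = 446

Answer: n = 446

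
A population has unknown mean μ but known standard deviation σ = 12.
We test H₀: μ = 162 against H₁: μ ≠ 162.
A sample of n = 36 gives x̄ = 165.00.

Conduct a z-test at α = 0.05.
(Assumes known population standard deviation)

Standard error: SE = σ/√n = 12/√36 = 2.0000
z-statistic: z = (x̄ - μ₀)/SE = (165.00 - 162)/2.0000 = 1.5000
Critical value: ±1.960
p-value = 0.1336
Decision: fail to reject H₀

Answer: z = 1.5000, fail to reject H₀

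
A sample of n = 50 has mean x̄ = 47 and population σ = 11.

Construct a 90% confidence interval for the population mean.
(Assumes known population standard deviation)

Answer: (44.4410, 49.5590)

Derivation:
Confidence level: 90%, α = 0.1
z_0.05 = 1.645
SE = σ/√n = 11/√50 = 1.5556
Margin of error = 1.645 × 1.5556 = 2.5590
CI: x̄ ± margin = 47 ± 2.5590
CI: (44.4410, 49.5590)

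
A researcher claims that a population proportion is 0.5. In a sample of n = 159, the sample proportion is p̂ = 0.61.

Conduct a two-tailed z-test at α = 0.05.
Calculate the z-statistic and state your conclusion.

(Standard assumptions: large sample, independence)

Answer: z = 2.7741, reject H₀

Derivation:
H₀: p = 0.5, H₁: p ≠ 0.5
Standard error: SE = √(p₀(1-p₀)/n) = √(0.5×0.5/159) = 0.039653
z-statistic: z = (p̂ - p₀)/SE = (0.61 - 0.5)/0.039653 = 2.7741
Critical value: z_0.025 = ±1.960
p-value = 0.0055
Decision: reject H₀ at α = 0.05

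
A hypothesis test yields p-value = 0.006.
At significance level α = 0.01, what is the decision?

Answer: reject H₀

Derivation:
Compare p-value to α:
0.006 < 0.01
Decision: reject H₀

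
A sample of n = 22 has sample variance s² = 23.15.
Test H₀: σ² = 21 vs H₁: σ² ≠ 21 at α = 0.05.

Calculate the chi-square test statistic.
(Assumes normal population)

df = n - 1 = 21
χ² = (n-1)s²/σ₀² = 21×23.15/21 = 23.1500
Critical values: χ²_{0.975,21} = 10.283, χ²_{0.025,21} = 35.479
Rejection region: χ² < 10.283 or χ² > 35.479
Decision: fail to reject H₀

Answer: χ² = 23.1500, fail to reject H₀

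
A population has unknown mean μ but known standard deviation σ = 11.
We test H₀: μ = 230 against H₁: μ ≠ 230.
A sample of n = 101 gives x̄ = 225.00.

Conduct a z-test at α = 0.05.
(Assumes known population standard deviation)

Standard error: SE = σ/√n = 11/√101 = 1.0945
z-statistic: z = (x̄ - μ₀)/SE = (225.00 - 230)/1.0945 = -4.5683
Critical value: ±1.960
p-value < 0.0001
Decision: reject H₀

Answer: z = -4.5683, reject H₀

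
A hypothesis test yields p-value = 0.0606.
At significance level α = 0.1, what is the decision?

Answer: reject H₀

Derivation:
Compare p-value to α:
0.0606 < 0.1
Decision: reject H₀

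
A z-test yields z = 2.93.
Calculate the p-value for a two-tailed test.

For z = 2.93:
p = 2×P(Z > |2.93|) = 2×(1 - Φ(2.93)) = 0.0034

Answer: p-value ≈ 0.0034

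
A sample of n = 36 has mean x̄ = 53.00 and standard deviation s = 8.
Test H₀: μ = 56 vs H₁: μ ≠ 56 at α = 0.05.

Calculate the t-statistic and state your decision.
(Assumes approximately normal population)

df = n - 1 = 35
SE = s/√n = 8/√36 = 1.3333
t = (x̄ - μ₀)/SE = (53.00 - 56)/1.3333 = -2.2501
Critical value: t_{0.025,35} = ±2.030
p-value ≈ 0.0308
Decision: reject H₀

Answer: t = -2.2501, reject H₀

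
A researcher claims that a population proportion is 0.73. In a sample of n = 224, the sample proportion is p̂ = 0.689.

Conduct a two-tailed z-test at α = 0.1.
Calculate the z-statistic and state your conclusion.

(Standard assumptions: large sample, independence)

H₀: p = 0.73, H₁: p ≠ 0.73
Standard error: SE = √(p₀(1-p₀)/n) = √(0.73×0.27/224) = 0.029663
z-statistic: z = (p̂ - p₀)/SE = (0.689 - 0.73)/0.029663 = -1.3822
Critical value: z_0.05 = ±1.645
p-value = 0.1669
Decision: fail to reject H₀ at α = 0.1

Answer: z = -1.3822, fail to reject H₀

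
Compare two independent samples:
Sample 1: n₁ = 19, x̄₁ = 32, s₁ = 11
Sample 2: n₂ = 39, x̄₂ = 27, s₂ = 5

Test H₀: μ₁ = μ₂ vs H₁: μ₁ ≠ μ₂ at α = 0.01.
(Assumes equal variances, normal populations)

Answer: t = 2.3912, fail to reject H₀

Derivation:
Pooled variance: s²_p = [18×11² + 38×5²]/(56) = 55.8571
s_p = 7.4738
SE = s_p×√(1/n₁ + 1/n₂) = 7.4738×√(1/19 + 1/39) = 2.0910
t = (x̄₁ - x̄₂)/SE = (32 - 27)/2.0910 = 2.3912
df = 56, t-critical = ±2.667
Decision: fail to reject H₀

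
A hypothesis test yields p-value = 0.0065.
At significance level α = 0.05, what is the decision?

Compare p-value to α:
0.0065 < 0.05
Decision: reject H₀

Answer: reject H₀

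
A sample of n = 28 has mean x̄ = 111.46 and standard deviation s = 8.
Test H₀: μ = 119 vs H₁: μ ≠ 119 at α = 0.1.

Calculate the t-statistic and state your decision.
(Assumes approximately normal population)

df = n - 1 = 27
SE = s/√n = 8/√28 = 1.5119
t = (x̄ - μ₀)/SE = (111.46 - 119)/1.5119 = -4.9871
Critical value: t_{0.05,27} = ±1.703
p-value < 0.0001
Decision: reject H₀

Answer: t = -4.9871, reject H₀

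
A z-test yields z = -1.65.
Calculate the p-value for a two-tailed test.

For z = -1.65:
p = 2×P(Z > |-1.65|) = 2×(1 - Φ(1.65)) = 0.0989

Answer: p-value ≈ 0.0989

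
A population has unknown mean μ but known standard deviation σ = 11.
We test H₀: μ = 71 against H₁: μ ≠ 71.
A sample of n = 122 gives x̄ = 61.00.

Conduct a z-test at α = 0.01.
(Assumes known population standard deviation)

Answer: z = -10.0412, reject H₀

Derivation:
Standard error: SE = σ/√n = 11/√122 = 0.9959
z-statistic: z = (x̄ - μ₀)/SE = (61.00 - 71)/0.9959 = -10.0412
Critical value: ±2.576
p-value < 0.0001
Decision: reject H₀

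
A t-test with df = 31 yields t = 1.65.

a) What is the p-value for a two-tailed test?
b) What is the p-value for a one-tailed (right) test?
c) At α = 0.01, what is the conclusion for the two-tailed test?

Answer: a) 0.1090, b) 0.0545, c) fail to reject H₀

Derivation:
Using t-distribution with df = 31:
a) Two-tailed: p = 2×P(T > 1.65) = 0.1090
b) One-tailed: p = P(T > 1.65) = 0.0545
c) 0.1090 ≥ 0.01, fail to reject H₀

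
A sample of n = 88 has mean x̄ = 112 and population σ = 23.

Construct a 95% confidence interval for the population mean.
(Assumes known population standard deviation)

Confidence level: 95%, α = 0.05
z_0.025 = 1.960
SE = σ/√n = 23/√88 = 2.4518
Margin of error = 1.960 × 2.4518 = 4.8055
CI: x̄ ± margin = 112 ± 4.8055
CI: (107.1945, 116.8055)

Answer: (107.1945, 116.8055)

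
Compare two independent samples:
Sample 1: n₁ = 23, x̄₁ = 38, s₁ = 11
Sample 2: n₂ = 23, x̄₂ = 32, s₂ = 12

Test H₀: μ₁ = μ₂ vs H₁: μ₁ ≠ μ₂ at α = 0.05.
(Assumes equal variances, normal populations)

Pooled variance: s²_p = [22×11² + 22×12²]/(44) = 132.5000
s_p = 11.5109
SE = s_p×√(1/n₁ + 1/n₂) = 11.5109×√(1/23 + 1/23) = 3.3944
t = (x̄₁ - x̄₂)/SE = (38 - 32)/3.3944 = 1.7676
df = 44, t-critical = ±2.015
Decision: fail to reject H₀

Answer: t = 1.7676, fail to reject H₀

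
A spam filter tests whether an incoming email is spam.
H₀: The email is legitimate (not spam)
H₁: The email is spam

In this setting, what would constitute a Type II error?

Type I error: rejecting H₀ when it is actually true (false positive).
Type II error: failing to reject H₀ when H₁ is actually true (false negative).

Answer: Letting a spam email through to the inbox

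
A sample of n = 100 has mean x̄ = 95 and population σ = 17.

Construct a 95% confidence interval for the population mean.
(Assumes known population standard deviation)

Confidence level: 95%, α = 0.05
z_0.025 = 1.960
SE = σ/√n = 17/√100 = 1.7000
Margin of error = 1.960 × 1.7000 = 3.3320
CI: x̄ ± margin = 95 ± 3.3320
CI: (91.6680, 98.3320)

Answer: (91.6680, 98.3320)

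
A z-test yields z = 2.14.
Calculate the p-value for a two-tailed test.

For z = 2.14:
p = 2×P(Z > |2.14|) = 2×(1 - Φ(2.14)) = 0.0324

Answer: p-value ≈ 0.0324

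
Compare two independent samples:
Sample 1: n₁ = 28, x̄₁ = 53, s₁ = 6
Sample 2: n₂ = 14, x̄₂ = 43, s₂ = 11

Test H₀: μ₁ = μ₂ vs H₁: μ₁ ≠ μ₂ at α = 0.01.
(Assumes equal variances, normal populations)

Pooled variance: s²_p = [27×6² + 13×11²]/(40) = 63.6250
s_p = 7.9765
SE = s_p×√(1/n₁ + 1/n₂) = 7.9765×√(1/28 + 1/14) = 2.6109
t = (x̄₁ - x̄₂)/SE = (53 - 43)/2.6109 = 3.8301
df = 40, t-critical = ±2.704
Decision: reject H₀

Answer: t = 3.8301, reject H₀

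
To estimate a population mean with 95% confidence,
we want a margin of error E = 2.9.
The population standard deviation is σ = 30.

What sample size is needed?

z_0.025 = 1.960
n = (z×σ/E)² = (1.960×30/2.9)²
n = 411.1106
Round up: n = 412

Answer: n = 412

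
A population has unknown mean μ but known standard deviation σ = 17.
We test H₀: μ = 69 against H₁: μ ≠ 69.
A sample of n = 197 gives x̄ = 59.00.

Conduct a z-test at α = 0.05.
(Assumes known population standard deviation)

Answer: z = -8.2563, reject H₀

Derivation:
Standard error: SE = σ/√n = 17/√197 = 1.2112
z-statistic: z = (x̄ - μ₀)/SE = (59.00 - 69)/1.2112 = -8.2563
Critical value: ±1.960
p-value < 0.0001
Decision: reject H₀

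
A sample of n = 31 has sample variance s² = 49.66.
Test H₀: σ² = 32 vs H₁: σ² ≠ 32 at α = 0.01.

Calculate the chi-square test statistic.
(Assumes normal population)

df = n - 1 = 30
χ² = (n-1)s²/σ₀² = 30×49.66/32 = 46.5562
Critical values: χ²_{0.995,30} = 13.787, χ²_{0.005,30} = 53.672
Rejection region: χ² < 13.787 or χ² > 53.672
Decision: fail to reject H₀

Answer: χ² = 46.5562, fail to reject H₀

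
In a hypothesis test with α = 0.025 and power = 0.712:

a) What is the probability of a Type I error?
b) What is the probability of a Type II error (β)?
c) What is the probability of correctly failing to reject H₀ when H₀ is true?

Answer: a) 0.025, b) 0.288, c) 0.975

Derivation:
a) Type I error probability = α = 0.025
b) Power = P(reject H₀ | H₁ true) = 1 - β = 0.712, so Type II error probability = β = 1 - Power = 0.288
c) P(fail to reject H₀ | H₀ true) = 1 - α = 0.975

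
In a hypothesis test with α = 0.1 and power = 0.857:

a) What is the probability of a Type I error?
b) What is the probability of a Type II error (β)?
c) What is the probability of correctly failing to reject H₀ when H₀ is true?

Answer: a) 0.1, b) 0.143, c) 0.9

Derivation:
a) Type I error probability = α = 0.1
b) Power = P(reject H₀ | H₁ true) = 1 - β = 0.857, so Type II error probability = β = 1 - Power = 0.143
c) P(fail to reject H₀ | H₀ true) = 1 - α = 0.9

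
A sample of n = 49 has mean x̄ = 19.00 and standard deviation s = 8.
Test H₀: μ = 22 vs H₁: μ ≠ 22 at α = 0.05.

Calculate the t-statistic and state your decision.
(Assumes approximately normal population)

Answer: t = -2.6249, reject H₀

Derivation:
df = n - 1 = 48
SE = s/√n = 8/√49 = 1.1429
t = (x̄ - μ₀)/SE = (19.00 - 22)/1.1429 = -2.6249
Critical value: t_{0.025,48} = ±2.011
p-value ≈ 0.0116
Decision: reject H₀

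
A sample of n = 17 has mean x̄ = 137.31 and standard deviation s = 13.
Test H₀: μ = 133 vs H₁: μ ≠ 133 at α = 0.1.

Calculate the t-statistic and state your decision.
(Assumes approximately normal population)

Answer: t = 1.3670, fail to reject H₀

Derivation:
df = n - 1 = 16
SE = s/√n = 13/√17 = 3.1530
t = (x̄ - μ₀)/SE = (137.31 - 133)/3.1530 = 1.3670
Critical value: t_{0.05,16} = ±1.746
p-value ≈ 0.1905
Decision: fail to reject H₀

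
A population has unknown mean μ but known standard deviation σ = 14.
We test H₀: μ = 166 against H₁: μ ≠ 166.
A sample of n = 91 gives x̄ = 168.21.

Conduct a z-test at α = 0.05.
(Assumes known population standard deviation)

Standard error: SE = σ/√n = 14/√91 = 1.4676
z-statistic: z = (x̄ - μ₀)/SE = (168.21 - 166)/1.4676 = 1.5059
Critical value: ±1.960
p-value = 0.1321
Decision: fail to reject H₀

Answer: z = 1.5059, fail to reject H₀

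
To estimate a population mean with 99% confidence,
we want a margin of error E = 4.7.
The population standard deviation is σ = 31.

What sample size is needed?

z_0.005 = 2.576
n = (z×σ/E)² = (2.576×31/4.7)²
n = 288.6818
Round up: n = 289

Answer: n = 289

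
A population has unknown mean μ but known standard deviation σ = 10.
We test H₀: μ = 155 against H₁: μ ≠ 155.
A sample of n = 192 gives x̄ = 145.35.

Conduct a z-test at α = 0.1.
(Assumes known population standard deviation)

Answer: z = -13.3712, reject H₀

Derivation:
Standard error: SE = σ/√n = 10/√192 = 0.7217
z-statistic: z = (x̄ - μ₀)/SE = (145.35 - 155)/0.7217 = -13.3712
Critical value: ±1.645
p-value < 0.0001
Decision: reject H₀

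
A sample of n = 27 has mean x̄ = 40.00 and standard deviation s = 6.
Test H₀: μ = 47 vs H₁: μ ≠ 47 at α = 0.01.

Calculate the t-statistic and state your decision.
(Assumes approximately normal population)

Answer: t = -6.0622, reject H₀

Derivation:
df = n - 1 = 26
SE = s/√n = 6/√27 = 1.1547
t = (x̄ - μ₀)/SE = (40.00 - 47)/1.1547 = -6.0622
Critical value: t_{0.005,26} = ±2.779
p-value < 0.0001
Decision: reject H₀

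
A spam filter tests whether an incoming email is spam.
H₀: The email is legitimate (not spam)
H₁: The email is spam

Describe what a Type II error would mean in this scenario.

Answer: Letting a spam email through to the inbox

Derivation:
A Type I error (probability α) occurs when we reject a true H₀.
A Type II error (probability β) occurs when we fail to reject a false H₀.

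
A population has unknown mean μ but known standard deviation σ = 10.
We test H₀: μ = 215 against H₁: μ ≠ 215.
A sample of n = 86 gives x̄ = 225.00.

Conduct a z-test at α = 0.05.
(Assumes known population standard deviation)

Standard error: SE = σ/√n = 10/√86 = 1.0783
z-statistic: z = (x̄ - μ₀)/SE = (225.00 - 215)/1.0783 = 9.2739
Critical value: ±1.960
p-value < 0.0001
Decision: reject H₀

Answer: z = 9.2739, reject H₀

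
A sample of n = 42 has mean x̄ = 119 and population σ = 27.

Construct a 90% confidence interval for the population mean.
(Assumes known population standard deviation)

Answer: (112.1466, 125.8534)

Derivation:
Confidence level: 90%, α = 0.1
z_0.05 = 1.645
SE = σ/√n = 27/√42 = 4.1662
Margin of error = 1.645 × 4.1662 = 6.8534
CI: x̄ ± margin = 119 ± 6.8534
CI: (112.1466, 125.8534)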